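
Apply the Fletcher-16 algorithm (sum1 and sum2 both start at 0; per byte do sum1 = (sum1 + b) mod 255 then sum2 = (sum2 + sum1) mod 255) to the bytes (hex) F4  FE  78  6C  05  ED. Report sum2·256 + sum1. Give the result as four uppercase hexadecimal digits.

Running sums (mod 255):
  after byte 0 (F4): sum1=244, sum2=244
  after byte 1 (FE): sum1=243, sum2=232
  after byte 2 (78): sum1=108, sum2=85
  after byte 3 (6C): sum1=216, sum2=46
  after byte 4 (05): sum1=221, sum2=12
  after byte 5 (ED): sum1=203, sum2=215
Checksum = sum2·256 + sum1 = 215·256 + 203 = 55243 = 0xD7CB.

D7CB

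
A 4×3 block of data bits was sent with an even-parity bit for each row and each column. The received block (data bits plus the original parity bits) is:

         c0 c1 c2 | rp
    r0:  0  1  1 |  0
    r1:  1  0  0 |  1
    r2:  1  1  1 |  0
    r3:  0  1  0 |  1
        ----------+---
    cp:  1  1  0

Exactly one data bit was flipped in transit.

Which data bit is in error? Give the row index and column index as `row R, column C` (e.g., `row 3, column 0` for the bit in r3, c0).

Recompute each row's even parity and compare to rp:
  r0: data parity 0, sent rp 0 → ok
  r1: data parity 1, sent rp 1 → ok
  r2: data parity 1, sent rp 0 → mismatch
  r3: data parity 1, sent rp 1 → ok
Recompute each column's even parity and compare to cp:
  c0: data parity 0, sent cp 1 → mismatch
  c1: data parity 1, sent cp 1 → ok
  c2: data parity 0, sent cp 0 → ok
Exactly one row (r2) and one column (c0) fail → the flipped bit is at their intersection.

row 2, column 0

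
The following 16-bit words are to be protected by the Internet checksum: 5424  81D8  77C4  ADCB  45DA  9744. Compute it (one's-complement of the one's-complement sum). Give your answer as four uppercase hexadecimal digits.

2754

One's-complement addition (fold any carry out of bit 15 back into bit 0):
  0x5424 + 0x81D8 = 0x0D5FC
  0xD5FC + 0x77C4 = 0x14DC0 → wrap carry → 0x4DC1
  0x4DC1 + 0xADCB = 0x0FB8C
  0xFB8C + 0x45DA = 0x14166 → wrap carry → 0x4167
  0x4167 + 0x9744 = 0x0D8AB
One's-complement sum = 0xD8AB.
Checksum = ~0xD8AB & 0xFFFF = 0x2754.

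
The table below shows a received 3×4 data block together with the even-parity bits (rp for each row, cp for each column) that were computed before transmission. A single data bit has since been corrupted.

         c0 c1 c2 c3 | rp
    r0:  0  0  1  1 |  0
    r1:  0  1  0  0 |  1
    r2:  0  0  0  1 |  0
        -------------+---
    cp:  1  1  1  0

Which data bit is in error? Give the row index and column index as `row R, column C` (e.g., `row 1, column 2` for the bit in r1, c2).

row 2, column 0

Recompute each row's even parity and compare to rp:
  r0: data parity 0, sent rp 0 → ok
  r1: data parity 1, sent rp 1 → ok
  r2: data parity 1, sent rp 0 → mismatch
Recompute each column's even parity and compare to cp:
  c0: data parity 0, sent cp 1 → mismatch
  c1: data parity 1, sent cp 1 → ok
  c2: data parity 1, sent cp 1 → ok
  c3: data parity 0, sent cp 0 → ok
Exactly one row (r2) and one column (c0) fail → the flipped bit is at their intersection.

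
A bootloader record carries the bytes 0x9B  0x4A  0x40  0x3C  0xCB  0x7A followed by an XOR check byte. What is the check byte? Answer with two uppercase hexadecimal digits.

XOR the bytes together:
  start with 0x9B
  0x9B ⊕ 0x4A = 0xD1
  0xD1 ⊕ 0x40 = 0x91
  0x91 ⊕ 0x3C = 0xAD
  0xAD ⊕ 0xCB = 0x66
  0x66 ⊕ 0x7A = 0x1C

1C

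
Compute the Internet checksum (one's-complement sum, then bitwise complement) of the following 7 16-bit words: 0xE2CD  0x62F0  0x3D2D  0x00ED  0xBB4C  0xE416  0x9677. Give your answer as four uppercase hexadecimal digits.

464C

One's-complement addition (fold any carry out of bit 15 back into bit 0):
  0xE2CD + 0x62F0 = 0x145BD → wrap carry → 0x45BE
  0x45BE + 0x3D2D = 0x082EB
  0x82EB + 0x00ED = 0x083D8
  0x83D8 + 0xBB4C = 0x13F24 → wrap carry → 0x3F25
  0x3F25 + 0xE416 = 0x1233B → wrap carry → 0x233C
  0x233C + 0x9677 = 0x0B9B3
One's-complement sum = 0xB9B3.
Checksum = ~0xB9B3 & 0xFFFF = 0x464C.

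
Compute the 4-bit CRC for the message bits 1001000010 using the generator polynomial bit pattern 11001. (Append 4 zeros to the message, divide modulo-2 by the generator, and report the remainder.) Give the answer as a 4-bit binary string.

0111

Append 4 zeros: 10010000100000. Divide by 11001 (XOR where the leading bit is 1):
  pos 0: 10010 XOR 11001 = 01011
  pos 1: 10110 XOR 11001 = 01111
  pos 2: 11110 XOR 11001 = 00111
  pos 4: 11101 XOR 11001 = 00100
  pos 6: 10000 XOR 11001 = 01001
  pos 7: 10010 XOR 11001 = 01011
  pos 8: 10110 XOR 11001 = 01111
  pos 9: 11110 XOR 11001 = 00111
Remainder (last 4 bits) = 0111. This is the CRC / FCS.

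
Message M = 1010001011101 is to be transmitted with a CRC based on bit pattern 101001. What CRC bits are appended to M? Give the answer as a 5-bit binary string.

Append 5 zeros: 101000101110100000. Divide by 101001 (XOR where the leading bit is 1):
  pos 0: 101000 XOR 101001 = 000001
  pos 5: 110111 XOR 101001 = 011110
  pos 6: 111100 XOR 101001 = 010101
  pos 7: 101011 XOR 101001 = 000010
  pos 11: 100000 XOR 101001 = 001001
Remainder (last 5 bits) = 10010. This is the CRC / FCS.

10010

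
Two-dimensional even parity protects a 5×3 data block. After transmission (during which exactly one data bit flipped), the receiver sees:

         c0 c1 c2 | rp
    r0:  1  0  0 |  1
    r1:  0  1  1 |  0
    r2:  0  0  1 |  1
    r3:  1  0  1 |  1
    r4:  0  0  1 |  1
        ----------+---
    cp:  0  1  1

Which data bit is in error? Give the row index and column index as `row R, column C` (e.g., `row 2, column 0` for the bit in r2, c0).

Recompute each row's even parity and compare to rp:
  r0: data parity 1, sent rp 1 → ok
  r1: data parity 0, sent rp 0 → ok
  r2: data parity 1, sent rp 1 → ok
  r3: data parity 0, sent rp 1 → mismatch
  r4: data parity 1, sent rp 1 → ok
Recompute each column's even parity and compare to cp:
  c0: data parity 0, sent cp 0 → ok
  c1: data parity 1, sent cp 1 → ok
  c2: data parity 0, sent cp 1 → mismatch
Exactly one row (r3) and one column (c2) fail → the flipped bit is at their intersection.

row 3, column 2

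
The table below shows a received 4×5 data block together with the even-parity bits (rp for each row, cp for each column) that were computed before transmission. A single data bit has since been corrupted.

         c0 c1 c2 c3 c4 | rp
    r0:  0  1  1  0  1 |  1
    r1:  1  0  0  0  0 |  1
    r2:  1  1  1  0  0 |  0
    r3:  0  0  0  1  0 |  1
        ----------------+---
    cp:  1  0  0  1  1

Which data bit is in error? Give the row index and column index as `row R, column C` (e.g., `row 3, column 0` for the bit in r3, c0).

Recompute each row's even parity and compare to rp:
  r0: data parity 1, sent rp 1 → ok
  r1: data parity 1, sent rp 1 → ok
  r2: data parity 1, sent rp 0 → mismatch
  r3: data parity 1, sent rp 1 → ok
Recompute each column's even parity and compare to cp:
  c0: data parity 0, sent cp 1 → mismatch
  c1: data parity 0, sent cp 0 → ok
  c2: data parity 0, sent cp 0 → ok
  c3: data parity 1, sent cp 1 → ok
  c4: data parity 1, sent cp 1 → ok
Exactly one row (r2) and one column (c0) fail → the flipped bit is at their intersection.

row 2, column 0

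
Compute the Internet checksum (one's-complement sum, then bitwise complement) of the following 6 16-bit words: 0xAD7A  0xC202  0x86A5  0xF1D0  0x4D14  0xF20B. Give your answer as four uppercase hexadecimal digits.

One's-complement addition (fold any carry out of bit 15 back into bit 0):
  0xAD7A + 0xC202 = 0x16F7C → wrap carry → 0x6F7D
  0x6F7D + 0x86A5 = 0x0F622
  0xF622 + 0xF1D0 = 0x1E7F2 → wrap carry → 0xE7F3
  0xE7F3 + 0x4D14 = 0x13507 → wrap carry → 0x3508
  0x3508 + 0xF20B = 0x12713 → wrap carry → 0x2714
One's-complement sum = 0x2714.
Checksum = ~0x2714 & 0xFFFF = 0xD8EB.

D8EB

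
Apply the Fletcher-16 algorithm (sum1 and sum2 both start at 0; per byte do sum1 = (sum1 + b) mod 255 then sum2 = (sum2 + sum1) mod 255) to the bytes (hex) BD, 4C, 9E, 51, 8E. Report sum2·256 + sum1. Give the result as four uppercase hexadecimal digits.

Running sums (mod 255):
  after byte 0 (BD): sum1=189, sum2=189
  after byte 1 (4C): sum1=10, sum2=199
  after byte 2 (9E): sum1=168, sum2=112
  after byte 3 (51): sum1=249, sum2=106
  after byte 4 (8E): sum1=136, sum2=242
Checksum = sum2·256 + sum1 = 242·256 + 136 = 62088 = 0xF288.

F288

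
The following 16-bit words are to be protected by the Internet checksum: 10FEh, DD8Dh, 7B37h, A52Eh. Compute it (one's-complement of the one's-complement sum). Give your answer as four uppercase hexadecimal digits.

F10D

One's-complement addition (fold any carry out of bit 15 back into bit 0):
  0x10FE + 0xDD8D = 0x0EE8B
  0xEE8B + 0x7B37 = 0x169C2 → wrap carry → 0x69C3
  0x69C3 + 0xA52E = 0x10EF1 → wrap carry → 0x0EF2
One's-complement sum = 0x0EF2.
Checksum = ~0x0EF2 & 0xFFFF = 0xF10D.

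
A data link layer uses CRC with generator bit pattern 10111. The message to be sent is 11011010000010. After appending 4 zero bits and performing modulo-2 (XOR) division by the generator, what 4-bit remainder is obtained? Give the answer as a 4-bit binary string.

Append 4 zeros: 110110100000100000. Divide by 10111 (XOR where the leading bit is 1):
  pos 0: 11011 XOR 10111 = 01100
  pos 1: 11000 XOR 10111 = 01111
  pos 2: 11111 XOR 10111 = 01000
  pos 3: 10000 XOR 10111 = 00111
  pos 5: 11100 XOR 10111 = 01011
  pos 6: 10110 XOR 10111 = 00001
  pos 10: 10100 XOR 10111 = 00011
  pos 13: 11000 XOR 10111 = 01111
Remainder (last 4 bits) = 1111. This is the CRC / FCS.

1111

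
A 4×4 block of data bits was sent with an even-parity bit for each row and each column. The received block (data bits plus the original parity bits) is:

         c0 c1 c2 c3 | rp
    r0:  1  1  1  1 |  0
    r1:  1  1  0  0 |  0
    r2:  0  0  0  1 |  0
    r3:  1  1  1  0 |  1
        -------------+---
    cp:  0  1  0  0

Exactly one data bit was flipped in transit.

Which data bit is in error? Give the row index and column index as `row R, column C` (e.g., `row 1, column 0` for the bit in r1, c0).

Recompute each row's even parity and compare to rp:
  r0: data parity 0, sent rp 0 → ok
  r1: data parity 0, sent rp 0 → ok
  r2: data parity 1, sent rp 0 → mismatch
  r3: data parity 1, sent rp 1 → ok
Recompute each column's even parity and compare to cp:
  c0: data parity 1, sent cp 0 → mismatch
  c1: data parity 1, sent cp 1 → ok
  c2: data parity 0, sent cp 0 → ok
  c3: data parity 0, sent cp 0 → ok
Exactly one row (r2) and one column (c0) fail → the flipped bit is at their intersection.

row 2, column 0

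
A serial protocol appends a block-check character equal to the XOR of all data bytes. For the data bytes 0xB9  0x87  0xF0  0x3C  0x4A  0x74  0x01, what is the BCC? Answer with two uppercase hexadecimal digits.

XOR the bytes together:
  start with 0xB9
  0xB9 ⊕ 0x87 = 0x3E
  0x3E ⊕ 0xF0 = 0xCE
  0xCE ⊕ 0x3C = 0xF2
  0xF2 ⊕ 0x4A = 0xB8
  0xB8 ⊕ 0x74 = 0xCC
  0xCC ⊕ 0x01 = 0xCD

CD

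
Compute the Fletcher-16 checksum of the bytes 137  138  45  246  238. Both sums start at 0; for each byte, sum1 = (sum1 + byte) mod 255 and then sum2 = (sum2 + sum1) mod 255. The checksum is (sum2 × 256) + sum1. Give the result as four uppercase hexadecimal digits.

Running sums (mod 255):
  after byte 0 (137): sum1=137, sum2=137
  after byte 1 (138): sum1=20, sum2=157
  after byte 2 (45): sum1=65, sum2=222
  after byte 3 (246): sum1=56, sum2=23
  after byte 4 (238): sum1=39, sum2=62
Checksum = sum2·256 + sum1 = 62·256 + 39 = 15911 = 0x3E27.

3E27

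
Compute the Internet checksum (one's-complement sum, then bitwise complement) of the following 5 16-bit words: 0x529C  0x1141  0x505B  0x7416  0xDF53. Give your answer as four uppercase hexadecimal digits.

F85C

One's-complement addition (fold any carry out of bit 15 back into bit 0):
  0x529C + 0x1141 = 0x063DD
  0x63DD + 0x505B = 0x0B438
  0xB438 + 0x7416 = 0x1284E → wrap carry → 0x284F
  0x284F + 0xDF53 = 0x107A2 → wrap carry → 0x07A3
One's-complement sum = 0x07A3.
Checksum = ~0x07A3 & 0xFFFF = 0xF85C.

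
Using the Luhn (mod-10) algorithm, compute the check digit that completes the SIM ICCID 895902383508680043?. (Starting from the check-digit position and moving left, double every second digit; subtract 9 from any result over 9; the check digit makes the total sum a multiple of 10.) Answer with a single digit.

Partial digits right→left: 3 4 0 0 8 6 8 0 5 3 8 3 2 0 9 5 9 8
Double every second digit counting from the check-digit position (so the 1st, 3rd, 5th, ... of the partial from the right).
  doubled (with −9 where >9): 6 0 7 7 1 7 4 9 9 → sum 50
  kept as-is: 4 0 6 0 3 3 0 5 8 → sum 29
Total = 50 + 29 = 79.
Check digit = (10 − (79 mod 10)) mod 10 = 1.

1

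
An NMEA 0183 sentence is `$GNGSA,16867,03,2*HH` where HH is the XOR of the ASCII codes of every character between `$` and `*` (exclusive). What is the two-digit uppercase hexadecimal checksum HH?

7F

XOR the ASCII codes of the payload characters:
  'G' = 0x47 → acc = 0x47
  'N' = 0x4E → acc = 0x09
  'G' = 0x47 → acc = 0x4E
  'S' = 0x53 → acc = 0x1D
  'A' = 0x41 → acc = 0x5C
  ',' = 0x2C → acc = 0x70
  '1' = 0x31 → acc = 0x41
  '6' = 0x36 → acc = 0x77
  '8' = 0x38 → acc = 0x4F
  '6' = 0x36 → acc = 0x79
  '7' = 0x37 → acc = 0x4E
  ',' = 0x2C → acc = 0x62
  '0' = 0x30 → acc = 0x52
  '3' = 0x33 → acc = 0x61
  ',' = 0x2C → acc = 0x4D
  '2' = 0x32 → acc = 0x7F
Checksum = 0x7F.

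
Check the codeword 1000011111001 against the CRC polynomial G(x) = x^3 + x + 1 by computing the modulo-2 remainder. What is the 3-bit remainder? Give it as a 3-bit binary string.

Modulo-2 division of 1000011111001 by 1011:
  pos 0: 1000 XOR 1011 = 0011
  pos 2: 1101 XOR 1011 = 0110
  pos 3: 1101 XOR 1011 = 0110
  pos 4: 1101 XOR 1011 = 0110
  pos 5: 1101 XOR 1011 = 0110
  pos 6: 1101 XOR 1011 = 0110
  pos 7: 1100 XOR 1011 = 0111
  pos 8: 1110 XOR 1011 = 0101
  pos 9: 1011 XOR 1011 = 0000
Remainder = 000 (zero — the frame passes the CRC check).

000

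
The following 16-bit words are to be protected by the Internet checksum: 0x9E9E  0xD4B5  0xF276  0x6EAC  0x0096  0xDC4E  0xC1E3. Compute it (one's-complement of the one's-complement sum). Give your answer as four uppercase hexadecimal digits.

8CBF

One's-complement addition (fold any carry out of bit 15 back into bit 0):
  0x9E9E + 0xD4B5 = 0x17353 → wrap carry → 0x7354
  0x7354 + 0xF276 = 0x165CA → wrap carry → 0x65CB
  0x65CB + 0x6EAC = 0x0D477
  0xD477 + 0x0096 = 0x0D50D
  0xD50D + 0xDC4E = 0x1B15B → wrap carry → 0xB15C
  0xB15C + 0xC1E3 = 0x1733F → wrap carry → 0x7340
One's-complement sum = 0x7340.
Checksum = ~0x7340 & 0xFFFF = 0x8CBF.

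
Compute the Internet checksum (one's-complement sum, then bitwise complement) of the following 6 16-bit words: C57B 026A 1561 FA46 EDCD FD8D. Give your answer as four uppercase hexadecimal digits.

One's-complement addition (fold any carry out of bit 15 back into bit 0):
  0xC57B + 0x026A = 0x0C7E5
  0xC7E5 + 0x1561 = 0x0DD46
  0xDD46 + 0xFA46 = 0x1D78C → wrap carry → 0xD78D
  0xD78D + 0xEDCD = 0x1C55A → wrap carry → 0xC55B
  0xC55B + 0xFD8D = 0x1C2E8 → wrap carry → 0xC2E9
One's-complement sum = 0xC2E9.
Checksum = ~0xC2E9 & 0xFFFF = 0x3D16.

3D16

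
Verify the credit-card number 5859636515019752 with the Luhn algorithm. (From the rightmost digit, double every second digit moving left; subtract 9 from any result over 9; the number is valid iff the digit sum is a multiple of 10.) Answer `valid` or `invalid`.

From the right, keep odd positions and double even positions (subtract 9 from any doubled value over 9):
  doubled (positions 2,4,...): 1 9 0 2 3 3 1 1 → sum 20
  kept (positions 1,3,...): 2 7 1 5 5 3 9 8 → sum 40
Total = 60.
60 mod 10 = 0, so the number is valid.

valid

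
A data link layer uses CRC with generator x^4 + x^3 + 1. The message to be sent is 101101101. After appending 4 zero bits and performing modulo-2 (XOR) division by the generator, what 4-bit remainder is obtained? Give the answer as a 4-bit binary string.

Append 4 zeros: 1011011010000. Divide by 11001 (XOR where the leading bit is 1):
  pos 0: 10110 XOR 11001 = 01111
  pos 1: 11111 XOR 11001 = 00110
  pos 3: 11010 XOR 11001 = 00011
  pos 6: 11100 XOR 11001 = 00101
  pos 8: 10100 XOR 11001 = 01101
Remainder (last 4 bits) = 1101. This is the CRC / FCS.

1101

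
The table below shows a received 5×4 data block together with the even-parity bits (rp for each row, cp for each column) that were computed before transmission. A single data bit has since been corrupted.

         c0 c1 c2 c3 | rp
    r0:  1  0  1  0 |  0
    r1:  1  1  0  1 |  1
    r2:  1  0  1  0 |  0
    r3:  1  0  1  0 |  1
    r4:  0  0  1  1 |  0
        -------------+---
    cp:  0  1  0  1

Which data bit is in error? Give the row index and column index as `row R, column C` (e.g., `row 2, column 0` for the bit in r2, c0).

row 3, column 3

Recompute each row's even parity and compare to rp:
  r0: data parity 0, sent rp 0 → ok
  r1: data parity 1, sent rp 1 → ok
  r2: data parity 0, sent rp 0 → ok
  r3: data parity 0, sent rp 1 → mismatch
  r4: data parity 0, sent rp 0 → ok
Recompute each column's even parity and compare to cp:
  c0: data parity 0, sent cp 0 → ok
  c1: data parity 1, sent cp 1 → ok
  c2: data parity 0, sent cp 0 → ok
  c3: data parity 0, sent cp 1 → mismatch
Exactly one row (r3) and one column (c3) fail → the flipped bit is at their intersection.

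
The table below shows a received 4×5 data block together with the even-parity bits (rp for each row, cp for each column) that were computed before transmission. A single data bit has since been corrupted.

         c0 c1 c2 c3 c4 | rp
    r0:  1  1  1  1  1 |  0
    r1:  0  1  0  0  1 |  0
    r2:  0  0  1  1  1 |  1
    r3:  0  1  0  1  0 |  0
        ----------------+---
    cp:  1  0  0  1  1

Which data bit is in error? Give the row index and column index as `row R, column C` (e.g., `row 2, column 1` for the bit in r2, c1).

row 0, column 1

Recompute each row's even parity and compare to rp:
  r0: data parity 1, sent rp 0 → mismatch
  r1: data parity 0, sent rp 0 → ok
  r2: data parity 1, sent rp 1 → ok
  r3: data parity 0, sent rp 0 → ok
Recompute each column's even parity and compare to cp:
  c0: data parity 1, sent cp 1 → ok
  c1: data parity 1, sent cp 0 → mismatch
  c2: data parity 0, sent cp 0 → ok
  c3: data parity 1, sent cp 1 → ok
  c4: data parity 1, sent cp 1 → ok
Exactly one row (r0) and one column (c1) fail → the flipped bit is at their intersection.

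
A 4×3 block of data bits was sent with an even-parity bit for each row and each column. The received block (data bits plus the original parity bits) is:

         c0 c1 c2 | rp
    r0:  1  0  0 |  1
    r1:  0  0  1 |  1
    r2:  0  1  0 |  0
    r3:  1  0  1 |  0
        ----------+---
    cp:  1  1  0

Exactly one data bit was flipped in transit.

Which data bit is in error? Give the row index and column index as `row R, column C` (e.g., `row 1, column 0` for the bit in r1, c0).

Recompute each row's even parity and compare to rp:
  r0: data parity 1, sent rp 1 → ok
  r1: data parity 1, sent rp 1 → ok
  r2: data parity 1, sent rp 0 → mismatch
  r3: data parity 0, sent rp 0 → ok
Recompute each column's even parity and compare to cp:
  c0: data parity 0, sent cp 1 → mismatch
  c1: data parity 1, sent cp 1 → ok
  c2: data parity 0, sent cp 0 → ok
Exactly one row (r2) and one column (c0) fail → the flipped bit is at their intersection.

row 2, column 0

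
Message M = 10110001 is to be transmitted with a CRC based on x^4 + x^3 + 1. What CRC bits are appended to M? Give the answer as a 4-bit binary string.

Append 4 zeros: 101100010000. Divide by 11001 (XOR where the leading bit is 1):
  pos 0: 10110 XOR 11001 = 01111
  pos 1: 11110 XOR 11001 = 00111
  pos 3: 11101 XOR 11001 = 00100
  pos 5: 10000 XOR 11001 = 01001
  pos 6: 10010 XOR 11001 = 01011
  pos 7: 10110 XOR 11001 = 01111
Remainder (last 4 bits) = 1111. This is the CRC / FCS.

1111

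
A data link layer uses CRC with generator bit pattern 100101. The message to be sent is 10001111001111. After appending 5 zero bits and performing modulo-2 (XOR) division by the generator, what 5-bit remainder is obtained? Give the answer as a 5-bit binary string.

Append 5 zeros: 1000111100111100000. Divide by 100101 (XOR where the leading bit is 1):
  pos 0: 100011 XOR 100101 = 000110
  pos 3: 110110 XOR 100101 = 010011
  pos 4: 100110 XOR 100101 = 000011
  pos 8: 111111 XOR 100101 = 011010
  pos 9: 110100 XOR 100101 = 010001
  pos 10: 100010 XOR 100101 = 000111
  pos 13: 111000 XOR 100101 = 011101
Remainder (last 5 bits) = 11101. This is the CRC / FCS.

11101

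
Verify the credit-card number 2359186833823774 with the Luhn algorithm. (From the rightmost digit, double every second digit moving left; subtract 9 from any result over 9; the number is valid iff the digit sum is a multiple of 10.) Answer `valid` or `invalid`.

invalid

From the right, keep odd positions and double even positions (subtract 9 from any doubled value over 9):
  doubled (positions 2,4,...): 5 6 7 6 3 2 1 4 → sum 34
  kept (positions 1,3,...): 4 7 2 3 8 8 9 3 → sum 44
Total = 78.
78 mod 10 = 8, so the number is invalid.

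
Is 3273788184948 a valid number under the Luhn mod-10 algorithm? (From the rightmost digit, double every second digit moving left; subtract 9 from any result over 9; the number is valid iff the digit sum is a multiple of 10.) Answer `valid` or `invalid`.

invalid

From the right, keep odd positions and double even positions (subtract 9 from any doubled value over 9):
  doubled (positions 2,4,...): 8 8 2 7 6 4 → sum 35
  kept (positions 1,3,...): 8 9 8 8 7 7 3 → sum 50
Total = 85.
85 mod 10 = 5, so the number is invalid.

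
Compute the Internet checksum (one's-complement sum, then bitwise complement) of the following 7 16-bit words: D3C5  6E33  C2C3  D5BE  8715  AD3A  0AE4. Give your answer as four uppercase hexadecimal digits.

One's-complement addition (fold any carry out of bit 15 back into bit 0):
  0xD3C5 + 0x6E33 = 0x141F8 → wrap carry → 0x41F9
  0x41F9 + 0xC2C3 = 0x104BC → wrap carry → 0x04BD
  0x04BD + 0xD5BE = 0x0DA7B
  0xDA7B + 0x8715 = 0x16190 → wrap carry → 0x6191
  0x6191 + 0xAD3A = 0x10ECB → wrap carry → 0x0ECC
  0x0ECC + 0x0AE4 = 0x019B0
One's-complement sum = 0x19B0.
Checksum = ~0x19B0 & 0xFFFF = 0xE64F.

E64F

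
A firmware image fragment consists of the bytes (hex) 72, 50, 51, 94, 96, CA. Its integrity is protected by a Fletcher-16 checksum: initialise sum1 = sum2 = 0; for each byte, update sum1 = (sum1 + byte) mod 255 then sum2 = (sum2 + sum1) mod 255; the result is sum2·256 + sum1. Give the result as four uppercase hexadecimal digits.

Running sums (mod 255):
  after byte 0 (72): sum1=114, sum2=114
  after byte 1 (50): sum1=194, sum2=53
  after byte 2 (51): sum1=20, sum2=73
  after byte 3 (94): sum1=168, sum2=241
  after byte 4 (96): sum1=63, sum2=49
  after byte 5 (CA): sum1=10, sum2=59
Checksum = sum2·256 + sum1 = 59·256 + 10 = 15114 = 0x3B0A.

3B0A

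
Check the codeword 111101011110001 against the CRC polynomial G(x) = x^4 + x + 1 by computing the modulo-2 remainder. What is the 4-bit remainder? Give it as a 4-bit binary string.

1100

Modulo-2 division of 111101011110001 by 10011:
  pos 0: 11110 XOR 10011 = 01101
  pos 1: 11011 XOR 10011 = 01000
  pos 2: 10000 XOR 10011 = 00011
  pos 5: 11111 XOR 10011 = 01100
  pos 6: 11001 XOR 10011 = 01010
  pos 7: 10100 XOR 10011 = 00111
  pos 9: 11100 XOR 10011 = 01111
  pos 10: 11111 XOR 10011 = 01100
Remainder = 1100 (nonzero — an error is detected).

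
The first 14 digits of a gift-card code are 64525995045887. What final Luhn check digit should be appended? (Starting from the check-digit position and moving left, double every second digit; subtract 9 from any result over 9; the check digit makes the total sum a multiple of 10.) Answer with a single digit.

0

Partial digits right→left: 7 8 8 5 4 0 5 9 9 5 2 5 4 6
Double every second digit counting from the check-digit position (so the 1st, 3rd, 5th, ... of the partial from the right).
  doubled (with −9 where >9): 5 7 8 1 9 4 8 → sum 42
  kept as-is: 8 5 0 9 5 5 6 → sum 38
Total = 42 + 38 = 80.
Check digit = (10 − (80 mod 10)) mod 10 = 0.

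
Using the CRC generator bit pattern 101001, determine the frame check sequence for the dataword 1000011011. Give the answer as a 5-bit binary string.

Append 5 zeros: 100001101100000. Divide by 101001 (XOR where the leading bit is 1):
  pos 0: 100001 XOR 101001 = 001000
  pos 2: 100010 XOR 101001 = 001011
  pos 4: 101111 XOR 101001 = 000110
  pos 7: 110000 XOR 101001 = 011001
  pos 8: 110010 XOR 101001 = 011011
  pos 9: 110110 XOR 101001 = 011111
Remainder (last 5 bits) = 11111. This is the CRC / FCS.

11111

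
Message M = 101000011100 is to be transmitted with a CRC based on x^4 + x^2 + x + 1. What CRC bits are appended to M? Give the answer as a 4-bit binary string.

0001

Append 4 zeros: 1010000111000000. Divide by 10111 (XOR where the leading bit is 1):
  pos 0: 10100 XOR 10111 = 00011
  pos 3: 11001 XOR 10111 = 01110
  pos 4: 11101 XOR 10111 = 01010
  pos 5: 10101 XOR 10111 = 00010
  pos 8: 10000 XOR 10111 = 00111
  pos 10: 11100 XOR 10111 = 01011
  pos 11: 10110 XOR 10111 = 00001
Remainder (last 4 bits) = 0001. This is the CRC / FCS.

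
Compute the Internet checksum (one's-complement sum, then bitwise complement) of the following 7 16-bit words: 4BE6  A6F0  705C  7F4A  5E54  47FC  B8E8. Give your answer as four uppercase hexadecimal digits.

One's-complement addition (fold any carry out of bit 15 back into bit 0):
  0x4BE6 + 0xA6F0 = 0x0F2D6
  0xF2D6 + 0x705C = 0x16332 → wrap carry → 0x6333
  0x6333 + 0x7F4A = 0x0E27D
  0xE27D + 0x5E54 = 0x140D1 → wrap carry → 0x40D2
  0x40D2 + 0x47FC = 0x088CE
  0x88CE + 0xB8E8 = 0x141B6 → wrap carry → 0x41B7
One's-complement sum = 0x41B7.
Checksum = ~0x41B7 & 0xFFFF = 0xBE48.

BE48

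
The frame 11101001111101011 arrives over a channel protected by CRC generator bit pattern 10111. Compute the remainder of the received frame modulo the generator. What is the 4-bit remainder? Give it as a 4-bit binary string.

0000

Modulo-2 division of 11101001111101011 by 10111:
  pos 0: 11101 XOR 10111 = 01010
  pos 1: 10100 XOR 10111 = 00011
  pos 4: 11011 XOR 10111 = 01100
  pos 5: 11001 XOR 10111 = 01110
  pos 6: 11101 XOR 10111 = 01010
  pos 7: 10101 XOR 10111 = 00010
  pos 10: 10010 XOR 10111 = 00101
  pos 12: 10111 XOR 10111 = 00000
Remainder = 0000 (zero — the frame passes the CRC check).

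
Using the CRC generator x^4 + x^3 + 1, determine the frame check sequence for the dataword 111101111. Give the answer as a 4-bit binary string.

Append 4 zeros: 1111011110000. Divide by 11001 (XOR where the leading bit is 1):
  pos 0: 11110 XOR 11001 = 00111
  pos 2: 11111 XOR 11001 = 00110
  pos 4: 11011 XOR 11001 = 00010
  pos 7: 10000 XOR 11001 = 01001
  pos 8: 10010 XOR 11001 = 01011
Remainder (last 4 bits) = 1011. This is the CRC / FCS.

1011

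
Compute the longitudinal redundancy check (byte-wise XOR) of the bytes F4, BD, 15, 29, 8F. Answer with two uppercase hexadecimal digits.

XOR the bytes together:
  start with 0xF4
  0xF4 ⊕ 0xBD = 0x49
  0x49 ⊕ 0x15 = 0x5C
  0x5C ⊕ 0x29 = 0x75
  0x75 ⊕ 0x8F = 0xFA

FA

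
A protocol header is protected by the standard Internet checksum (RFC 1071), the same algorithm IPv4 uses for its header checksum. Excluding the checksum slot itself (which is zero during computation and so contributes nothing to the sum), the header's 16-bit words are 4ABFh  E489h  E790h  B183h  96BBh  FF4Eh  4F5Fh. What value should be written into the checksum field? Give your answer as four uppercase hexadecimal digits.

5238

One's-complement addition (fold any carry out of bit 15 back into bit 0):
  0x4ABF + 0xE489 = 0x12F48 → wrap carry → 0x2F49
  0x2F49 + 0xE790 = 0x116D9 → wrap carry → 0x16DA
  0x16DA + 0xB183 = 0x0C85D
  0xC85D + 0x96BB = 0x15F18 → wrap carry → 0x5F19
  0x5F19 + 0xFF4E = 0x15E67 → wrap carry → 0x5E68
  0x5E68 + 0x4F5F = 0x0ADC7
One's-complement sum = 0xADC7.
Checksum = ~0xADC7 & 0xFFFF = 0x5238.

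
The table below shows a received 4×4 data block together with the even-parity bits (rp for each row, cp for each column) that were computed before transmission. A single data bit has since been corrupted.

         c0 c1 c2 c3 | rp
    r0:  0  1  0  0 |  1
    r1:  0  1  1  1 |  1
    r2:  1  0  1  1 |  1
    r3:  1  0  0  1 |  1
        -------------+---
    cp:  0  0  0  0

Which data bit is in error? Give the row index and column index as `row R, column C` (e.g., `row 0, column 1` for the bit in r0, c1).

row 3, column 3

Recompute each row's even parity and compare to rp:
  r0: data parity 1, sent rp 1 → ok
  r1: data parity 1, sent rp 1 → ok
  r2: data parity 1, sent rp 1 → ok
  r3: data parity 0, sent rp 1 → mismatch
Recompute each column's even parity and compare to cp:
  c0: data parity 0, sent cp 0 → ok
  c1: data parity 0, sent cp 0 → ok
  c2: data parity 0, sent cp 0 → ok
  c3: data parity 1, sent cp 0 → mismatch
Exactly one row (r3) and one column (c3) fail → the flipped bit is at their intersection.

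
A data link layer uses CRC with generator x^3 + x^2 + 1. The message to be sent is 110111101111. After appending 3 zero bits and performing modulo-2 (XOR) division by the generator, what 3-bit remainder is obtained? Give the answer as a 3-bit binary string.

100

Append 3 zeros: 110111101111000. Divide by 1101 (XOR where the leading bit is 1):
  pos 0: 1101 XOR 1101 = 0000
  pos 4: 1110 XOR 1101 = 0011
  pos 6: 1111 XOR 1101 = 0010
  pos 8: 1011 XOR 1101 = 0110
  pos 9: 1100 XOR 1101 = 0001
Remainder (last 3 bits) = 100. This is the CRC / FCS.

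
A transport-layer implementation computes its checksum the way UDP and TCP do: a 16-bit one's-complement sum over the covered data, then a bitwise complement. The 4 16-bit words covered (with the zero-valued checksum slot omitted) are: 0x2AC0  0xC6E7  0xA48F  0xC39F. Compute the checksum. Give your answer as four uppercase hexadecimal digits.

One's-complement addition (fold any carry out of bit 15 back into bit 0):
  0x2AC0 + 0xC6E7 = 0x0F1A7
  0xF1A7 + 0xA48F = 0x19636 → wrap carry → 0x9637
  0x9637 + 0xC39F = 0x159D6 → wrap carry → 0x59D7
One's-complement sum = 0x59D7.
Checksum = ~0x59D7 & 0xFFFF = 0xA628.

A628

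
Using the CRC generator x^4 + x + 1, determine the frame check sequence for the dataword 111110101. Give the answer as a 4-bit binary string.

Append 4 zeros: 1111101010000. Divide by 10011 (XOR where the leading bit is 1):
  pos 0: 11111 XOR 10011 = 01100
  pos 1: 11000 XOR 10011 = 01011
  pos 2: 10111 XOR 10011 = 00100
  pos 4: 10001 XOR 10011 = 00010
  pos 7: 10000 XOR 10011 = 00011
Remainder (last 4 bits) = 0110. This is the CRC / FCS.

0110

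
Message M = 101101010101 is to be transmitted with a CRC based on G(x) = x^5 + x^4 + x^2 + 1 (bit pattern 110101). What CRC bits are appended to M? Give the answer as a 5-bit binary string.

11100

Append 5 zeros: 10110101010100000. Divide by 110101 (XOR where the leading bit is 1):
  pos 0: 101101 XOR 110101 = 011000
  pos 1: 110000 XOR 110101 = 000101
  pos 4: 101101 XOR 110101 = 011000
  pos 5: 110000 XOR 110101 = 000101
  pos 8: 101100 XOR 110101 = 011001
  pos 9: 110010 XOR 110101 = 000111
Remainder (last 5 bits) = 11100. This is the CRC / FCS.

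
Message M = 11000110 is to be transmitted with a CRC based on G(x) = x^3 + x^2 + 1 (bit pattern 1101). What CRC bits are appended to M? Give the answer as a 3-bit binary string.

Append 3 zeros: 11000110000. Divide by 1101 (XOR where the leading bit is 1):
  pos 0: 1100 XOR 1101 = 0001
  pos 3: 1011 XOR 1101 = 0110
  pos 4: 1100 XOR 1101 = 0001
  pos 7: 1000 XOR 1101 = 0101
Remainder (last 3 bits) = 101. This is the CRC / FCS.

101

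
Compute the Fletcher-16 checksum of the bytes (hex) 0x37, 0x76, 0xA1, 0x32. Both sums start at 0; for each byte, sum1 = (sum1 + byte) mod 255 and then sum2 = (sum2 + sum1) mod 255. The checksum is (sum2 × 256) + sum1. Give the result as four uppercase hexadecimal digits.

B581

Running sums (mod 255):
  after byte 0 (0x37): sum1=55, sum2=55
  after byte 1 (0x76): sum1=173, sum2=228
  after byte 2 (0xA1): sum1=79, sum2=52
  after byte 3 (0x32): sum1=129, sum2=181
Checksum = sum2·256 + sum1 = 181·256 + 129 = 46465 = 0xB581.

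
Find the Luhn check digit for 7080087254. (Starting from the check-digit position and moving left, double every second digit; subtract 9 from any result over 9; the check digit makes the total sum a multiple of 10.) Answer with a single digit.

4

Partial digits right→left: 4 5 2 7 8 0 0 8 0 7
Double every second digit counting from the check-digit position (so the 1st, 3rd, 5th, ... of the partial from the right).
  doubled (with −9 where >9): 8 4 7 0 0 → sum 19
  kept as-is: 5 7 0 8 7 → sum 27
Total = 19 + 27 = 46.
Check digit = (10 − (46 mod 10)) mod 10 = 4.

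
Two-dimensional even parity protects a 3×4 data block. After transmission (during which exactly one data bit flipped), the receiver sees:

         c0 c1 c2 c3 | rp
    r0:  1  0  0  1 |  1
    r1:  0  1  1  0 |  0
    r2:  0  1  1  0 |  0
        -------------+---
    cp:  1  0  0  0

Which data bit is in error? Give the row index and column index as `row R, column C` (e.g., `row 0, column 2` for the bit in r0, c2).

row 0, column 3

Recompute each row's even parity and compare to rp:
  r0: data parity 0, sent rp 1 → mismatch
  r1: data parity 0, sent rp 0 → ok
  r2: data parity 0, sent rp 0 → ok
Recompute each column's even parity and compare to cp:
  c0: data parity 1, sent cp 1 → ok
  c1: data parity 0, sent cp 0 → ok
  c2: data parity 0, sent cp 0 → ok
  c3: data parity 1, sent cp 0 → mismatch
Exactly one row (r0) and one column (c3) fail → the flipped bit is at their intersection.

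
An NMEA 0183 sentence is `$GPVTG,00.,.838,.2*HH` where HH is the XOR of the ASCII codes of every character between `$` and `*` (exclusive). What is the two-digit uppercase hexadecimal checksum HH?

51

XOR the ASCII codes of the payload characters:
  'G' = 0x47 → acc = 0x47
  'P' = 0x50 → acc = 0x17
  'V' = 0x56 → acc = 0x41
  'T' = 0x54 → acc = 0x15
  'G' = 0x47 → acc = 0x52
  ',' = 0x2C → acc = 0x7E
  '0' = 0x30 → acc = 0x4E
  '0' = 0x30 → acc = 0x7E
  '.' = 0x2E → acc = 0x50
  ',' = 0x2C → acc = 0x7C
  '.' = 0x2E → acc = 0x52
  '8' = 0x38 → acc = 0x6A
  '3' = 0x33 → acc = 0x59
  '8' = 0x38 → acc = 0x61
  ',' = 0x2C → acc = 0x4D
  '.' = 0x2E → acc = 0x63
  '2' = 0x32 → acc = 0x51
Checksum = 0x51.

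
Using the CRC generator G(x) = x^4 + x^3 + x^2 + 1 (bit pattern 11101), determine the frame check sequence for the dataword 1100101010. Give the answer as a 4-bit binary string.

Append 4 zeros: 11001010100000. Divide by 11101 (XOR where the leading bit is 1):
  pos 0: 11001 XOR 11101 = 00100
  pos 2: 10001 XOR 11101 = 01100
  pos 3: 11000 XOR 11101 = 00101
  pos 5: 10110 XOR 11101 = 01011
  pos 6: 10110 XOR 11101 = 01011
  pos 7: 10110 XOR 11101 = 01011
  pos 8: 10110 XOR 11101 = 01011
  pos 9: 10110 XOR 11101 = 01011
Remainder (last 4 bits) = 1011. This is the CRC / FCS.

1011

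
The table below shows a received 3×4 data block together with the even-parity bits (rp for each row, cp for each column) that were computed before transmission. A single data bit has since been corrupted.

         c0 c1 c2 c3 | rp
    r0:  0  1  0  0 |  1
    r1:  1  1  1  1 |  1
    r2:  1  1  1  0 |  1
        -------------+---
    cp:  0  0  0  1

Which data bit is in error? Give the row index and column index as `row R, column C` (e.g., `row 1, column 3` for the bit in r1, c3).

row 1, column 1

Recompute each row's even parity and compare to rp:
  r0: data parity 1, sent rp 1 → ok
  r1: data parity 0, sent rp 1 → mismatch
  r2: data parity 1, sent rp 1 → ok
Recompute each column's even parity and compare to cp:
  c0: data parity 0, sent cp 0 → ok
  c1: data parity 1, sent cp 0 → mismatch
  c2: data parity 0, sent cp 0 → ok
  c3: data parity 1, sent cp 1 → ok
Exactly one row (r1) and one column (c1) fail → the flipped bit is at their intersection.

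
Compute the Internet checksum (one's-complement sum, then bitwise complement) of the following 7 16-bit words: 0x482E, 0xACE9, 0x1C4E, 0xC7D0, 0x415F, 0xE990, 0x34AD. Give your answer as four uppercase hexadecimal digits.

C72B

One's-complement addition (fold any carry out of bit 15 back into bit 0):
  0x482E + 0xACE9 = 0x0F517
  0xF517 + 0x1C4E = 0x11165 → wrap carry → 0x1166
  0x1166 + 0xC7D0 = 0x0D936
  0xD936 + 0x415F = 0x11A95 → wrap carry → 0x1A96
  0x1A96 + 0xE990 = 0x10426 → wrap carry → 0x0427
  0x0427 + 0x34AD = 0x038D4
One's-complement sum = 0x38D4.
Checksum = ~0x38D4 & 0xFFFF = 0xC72B.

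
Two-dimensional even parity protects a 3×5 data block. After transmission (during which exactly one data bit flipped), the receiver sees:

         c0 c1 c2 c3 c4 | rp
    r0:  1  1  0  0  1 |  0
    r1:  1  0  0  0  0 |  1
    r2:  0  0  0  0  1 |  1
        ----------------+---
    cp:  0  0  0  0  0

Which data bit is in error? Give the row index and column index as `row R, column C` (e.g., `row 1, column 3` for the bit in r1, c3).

Recompute each row's even parity and compare to rp:
  r0: data parity 1, sent rp 0 → mismatch
  r1: data parity 1, sent rp 1 → ok
  r2: data parity 1, sent rp 1 → ok
Recompute each column's even parity and compare to cp:
  c0: data parity 0, sent cp 0 → ok
  c1: data parity 1, sent cp 0 → mismatch
  c2: data parity 0, sent cp 0 → ok
  c3: data parity 0, sent cp 0 → ok
  c4: data parity 0, sent cp 0 → ok
Exactly one row (r0) and one column (c1) fail → the flipped bit is at their intersection.

row 0, column 1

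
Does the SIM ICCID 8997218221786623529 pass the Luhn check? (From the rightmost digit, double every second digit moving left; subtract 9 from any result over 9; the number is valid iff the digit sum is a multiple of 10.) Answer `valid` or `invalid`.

From the right, keep odd positions and double even positions (subtract 9 from any doubled value over 9):
  doubled (positions 2,4,...): 4 6 3 7 2 4 2 5 9 → sum 42
  kept (positions 1,3,...): 9 5 2 6 7 2 8 2 9 8 → sum 58
Total = 100.
100 mod 10 = 0, so the number is valid.

valid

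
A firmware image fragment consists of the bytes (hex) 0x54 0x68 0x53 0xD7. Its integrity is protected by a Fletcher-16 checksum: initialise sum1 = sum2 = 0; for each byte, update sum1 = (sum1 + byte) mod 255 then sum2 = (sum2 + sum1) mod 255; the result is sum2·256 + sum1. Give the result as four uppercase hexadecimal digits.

09E7

Running sums (mod 255):
  after byte 0 (0x54): sum1=84, sum2=84
  after byte 1 (0x68): sum1=188, sum2=17
  after byte 2 (0x53): sum1=16, sum2=33
  after byte 3 (0xD7): sum1=231, sum2=9
Checksum = sum2·256 + sum1 = 9·256 + 231 = 2535 = 0x09E7.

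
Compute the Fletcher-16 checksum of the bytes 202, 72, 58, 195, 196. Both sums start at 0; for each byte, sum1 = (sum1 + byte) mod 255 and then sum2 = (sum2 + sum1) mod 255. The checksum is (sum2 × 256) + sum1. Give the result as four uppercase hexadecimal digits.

12D5

Running sums (mod 255):
  after byte 0 (202): sum1=202, sum2=202
  after byte 1 (72): sum1=19, sum2=221
  after byte 2 (58): sum1=77, sum2=43
  after byte 3 (195): sum1=17, sum2=60
  after byte 4 (196): sum1=213, sum2=18
Checksum = sum2·256 + sum1 = 18·256 + 213 = 4821 = 0x12D5.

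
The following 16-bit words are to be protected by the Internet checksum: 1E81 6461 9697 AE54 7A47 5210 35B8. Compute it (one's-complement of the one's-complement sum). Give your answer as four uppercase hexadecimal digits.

One's-complement addition (fold any carry out of bit 15 back into bit 0):
  0x1E81 + 0x6461 = 0x082E2
  0x82E2 + 0x9697 = 0x11979 → wrap carry → 0x197A
  0x197A + 0xAE54 = 0x0C7CE
  0xC7CE + 0x7A47 = 0x14215 → wrap carry → 0x4216
  0x4216 + 0x5210 = 0x09426
  0x9426 + 0x35B8 = 0x0C9DE
One's-complement sum = 0xC9DE.
Checksum = ~0xC9DE & 0xFFFF = 0x3621.

3621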